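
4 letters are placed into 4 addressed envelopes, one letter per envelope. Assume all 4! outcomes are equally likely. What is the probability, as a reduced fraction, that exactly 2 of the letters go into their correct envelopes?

1/4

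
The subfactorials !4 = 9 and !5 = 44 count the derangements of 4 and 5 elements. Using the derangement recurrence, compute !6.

!6 = (6-1)·(!5 + !4) = 5·(44 + 9) = 5·53 = 265.

265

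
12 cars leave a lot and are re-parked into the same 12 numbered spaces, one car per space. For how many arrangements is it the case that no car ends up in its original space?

Use !n = (n-1)(!(n-1) + !(n-2)).
!12 = 11·(14684570 + 1334961) = 11·16019531 = 176214841

176214841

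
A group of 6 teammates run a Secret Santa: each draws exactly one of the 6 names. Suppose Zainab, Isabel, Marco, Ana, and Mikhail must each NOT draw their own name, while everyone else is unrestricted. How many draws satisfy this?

Let A_j be the event that the j-th constrained one is fixed. By inclusion-exclusion over the 5 events:
Σ_{j=0}^{5} (-1)^j C(5,j)(6-j)!
= C(5,0)·6! - C(5,1)·5! + C(5,2)·4! - C(5,3)·3! + C(5,4)·2! - C(5,5)·1!
= 720 - 600 + 240 - 60 + 10 - 1
= 309

309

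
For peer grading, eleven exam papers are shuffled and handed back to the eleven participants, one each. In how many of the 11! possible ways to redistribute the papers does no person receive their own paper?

14684570

!11 is the nearest integer to 11!/e.
11! = 39916800, and 39916800/e ≈ 14684570.08, so !11 = 14684570.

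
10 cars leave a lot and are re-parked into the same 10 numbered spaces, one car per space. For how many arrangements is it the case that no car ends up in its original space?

1334961

The number of derangements of 10 is !10 = Σ_{k=0}^{10} (-1)^k·10!/k!
= 10! - 10!/1! + 10!/2! - 10!/3! + 10!/4! - 10!/5! + 10!/6! - 10!/7! + 10!/8! - 10!/9! + 10!/10!
= 3628800 - 3628800 + 1814400 - 604800 + 151200 - 30240 + 5040 - 720 + 90 - 10 + 1
= 1334961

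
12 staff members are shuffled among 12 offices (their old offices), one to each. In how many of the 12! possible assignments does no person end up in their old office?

!12 = 12! · Σ_{k=0}^{12} (-1)^k/k!
= 12! - 12!/1! + 12!/2! - 12!/3! + 12!/4! - 12!/5! + 12!/6! - 12!/7! + 12!/8! - 12!/9! + 12!/10! - 12!/11! + 12!/12!
= 479001600 - 479001600 + 239500800 - 79833600 + 19958400 - 3991680 + 665280 - 95040 + 11880 - 1320 + 132 - 12 + 1
= 176214841

176214841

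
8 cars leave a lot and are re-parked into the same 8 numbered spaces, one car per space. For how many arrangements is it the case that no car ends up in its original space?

Recurrence: !8 = 7·(!7 + !6).
!8 = 7·(1854 + 265) = 7·2119 = 14833

14833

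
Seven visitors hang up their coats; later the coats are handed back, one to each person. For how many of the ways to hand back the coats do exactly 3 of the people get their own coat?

Pick the 3 fixed positions: C(7,3) = 35 ways.
The remaining 4 must be deranged: !4 = 9.
Total: 35 × 9 = 315.

315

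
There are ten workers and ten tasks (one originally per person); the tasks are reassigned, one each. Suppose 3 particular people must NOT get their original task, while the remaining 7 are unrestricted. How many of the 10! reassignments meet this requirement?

Inclusion-exclusion on the 3 forbidden self-matches:
Σ_{j=0}^{3} (-1)^j C(3,j)(10-j)!
= C(3,0)·10! - C(3,1)·9! + C(3,2)·8! - C(3,3)·7!
= 3628800 - 1088640 + 120960 - 5040
= 2656080

2656080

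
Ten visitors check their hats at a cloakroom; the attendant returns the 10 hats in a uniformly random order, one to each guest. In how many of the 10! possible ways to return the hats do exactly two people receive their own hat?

667485

Choose which 2 of the 10 are fixed: C(10,2) = 45.
The other 8 form a derangement: !8 = 14833.
Total: 45 × 14833 = 667485.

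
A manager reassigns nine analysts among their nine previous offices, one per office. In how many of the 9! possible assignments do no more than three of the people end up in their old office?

355997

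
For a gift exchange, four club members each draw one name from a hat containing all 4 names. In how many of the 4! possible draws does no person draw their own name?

9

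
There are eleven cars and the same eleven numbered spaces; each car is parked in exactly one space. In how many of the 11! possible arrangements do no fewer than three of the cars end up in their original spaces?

# with exactly i fixed is C(11,i)·!(11-i); sum over i=3..11:
  i=3: C(11,3)·!8 = 165·14833 = 2447445
  i=4: C(11,4)·!7 = 330·1854 = 611820
  i=5: C(11,5)·!6 = 462·265 = 122430
  i=6: C(11,6)·!5 = 462·44 = 20328
  i=7: C(11,7)·!4 = 330·9 = 2970
  i=8: C(11,8)·!3 = 165·2 = 330
  i=9: C(11,9)·!2 = 55·1 = 55
  i=10: C(11,10)·!1 = 11·0 = 0
  i=11: C(11,11)·!0 = 1·1 = 1
Total = 3205379.

3205379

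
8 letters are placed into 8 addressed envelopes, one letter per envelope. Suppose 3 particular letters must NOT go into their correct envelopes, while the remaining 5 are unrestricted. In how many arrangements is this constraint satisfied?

27240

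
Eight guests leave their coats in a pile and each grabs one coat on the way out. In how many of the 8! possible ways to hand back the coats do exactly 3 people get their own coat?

Choose which 3 of the 8 are fixed: C(8,3) = 56.
The other 5 form a derangement: !5 = 44.
Total: 56 × 44 = 2464.

2464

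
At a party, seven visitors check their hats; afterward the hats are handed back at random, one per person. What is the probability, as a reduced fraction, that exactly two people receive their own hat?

Favorable outcomes: C(7,2)·!5 = 21·44 = 924.
Total outcomes: 7! = 5040.
Probability = 924/5040 = 11/60.

11/60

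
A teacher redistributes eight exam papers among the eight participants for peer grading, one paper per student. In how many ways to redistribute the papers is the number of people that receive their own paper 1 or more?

# with exactly i fixed is C(8,i)·!(8-i); sum over i=1..8:
  i=1: C(8,1)·!7 = 8·1854 = 14832
  i=2: C(8,2)·!6 = 28·265 = 7420
  i=3: C(8,3)·!5 = 56·44 = 2464
  i=4: C(8,4)·!4 = 70·9 = 630
  i=5: C(8,5)·!3 = 56·2 = 112
  i=6: C(8,6)·!2 = 28·1 = 28
  i=7: C(8,7)·!1 = 8·0 = 0
  i=8: C(8,8)·!0 = 1·1 = 1
Total = 25487.

25487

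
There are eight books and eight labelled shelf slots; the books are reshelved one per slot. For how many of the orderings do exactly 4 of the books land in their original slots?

630

Choose which 4 of the 8 are fixed: C(8,4) = 70.
The other 4 form a derangement: !4 = 9.
Total: 70 × 9 = 630.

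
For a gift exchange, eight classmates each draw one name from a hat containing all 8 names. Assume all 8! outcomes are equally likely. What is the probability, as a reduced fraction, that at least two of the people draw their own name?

2131/8064

Favorable outcomes: Σ_{i≥2} C(8,i)·!(8-i) = 28·265 + 56·44 + 70·9 + 56·2 + 28·1 + 8·0 + 1·1 = 10655.
Total outcomes: 8! = 40320.
Probability = 10655/40320 = 2131/8064.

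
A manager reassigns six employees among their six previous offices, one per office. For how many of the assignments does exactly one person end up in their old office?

264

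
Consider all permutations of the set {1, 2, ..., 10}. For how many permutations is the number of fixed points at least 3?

291394

# with exactly i fixed is C(10,i)·!(10-i); sum over i=3..10:
  i=3: C(10,3)·!7 = 120·1854 = 222480
  i=4: C(10,4)·!6 = 210·265 = 55650
  i=5: C(10,5)·!5 = 252·44 = 11088
  i=6: C(10,6)·!4 = 210·9 = 1890
  i=7: C(10,7)·!3 = 120·2 = 240
  i=8: C(10,8)·!2 = 45·1 = 45
  i=9: C(10,9)·!1 = 10·0 = 0
  i=10: C(10,10)·!0 = 1·1 = 1
Total = 291394.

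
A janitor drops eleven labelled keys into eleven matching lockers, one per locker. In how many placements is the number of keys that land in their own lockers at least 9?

56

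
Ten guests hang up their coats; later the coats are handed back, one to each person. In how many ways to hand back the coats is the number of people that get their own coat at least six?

2176

Sum C(10,i)·!(10-i) for i = 6..10:
  i=6: C(10,6)·!4 = 210·9 = 1890
  i=7: C(10,7)·!3 = 120·2 = 240
  i=8: C(10,8)·!2 = 45·1 = 45
  i=9: C(10,9)·!1 = 10·0 = 0
  i=10: C(10,10)·!0 = 1·1 = 1
Total = 2176.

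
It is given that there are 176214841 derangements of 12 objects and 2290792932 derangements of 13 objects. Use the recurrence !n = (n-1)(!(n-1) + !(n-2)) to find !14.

32071101049

!14 = (14-1)·(!13 + !12) = 13·(2290792932 + 176214841) = 13·2467007773 = 32071101049.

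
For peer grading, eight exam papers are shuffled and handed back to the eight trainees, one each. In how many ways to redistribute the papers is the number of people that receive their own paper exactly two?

7420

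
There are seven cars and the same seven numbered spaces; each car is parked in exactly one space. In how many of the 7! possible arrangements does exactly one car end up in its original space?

1855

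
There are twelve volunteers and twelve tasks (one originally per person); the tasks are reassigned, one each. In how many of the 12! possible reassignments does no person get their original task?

176214841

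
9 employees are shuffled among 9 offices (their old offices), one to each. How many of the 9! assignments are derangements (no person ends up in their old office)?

133496

By inclusion-exclusion, !9 = Σ (-1)^k · 9!/k! for k=0..9
= 9! - 9!/1! + 9!/2! - 9!/3! + 9!/4! - 9!/5! + 9!/6! - 9!/7! + 9!/8! - 9!/9!
= 362880 - 362880 + 181440 - 60480 + 15120 - 3024 + 504 - 72 + 9 - 1
= 133496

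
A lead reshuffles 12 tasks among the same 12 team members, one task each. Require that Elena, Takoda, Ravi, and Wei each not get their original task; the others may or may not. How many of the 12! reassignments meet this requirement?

339696000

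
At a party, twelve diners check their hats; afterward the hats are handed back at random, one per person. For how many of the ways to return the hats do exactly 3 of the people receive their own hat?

Choose which 3 of the 12 are fixed: C(12,3) = 220.
The remaining 9 must be deranged: !9 = 133496.
Total: 220 × 133496 = 29369120.

29369120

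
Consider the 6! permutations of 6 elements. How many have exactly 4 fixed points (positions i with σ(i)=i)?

Pick the 4 fixed positions: C(6,4) = 15 ways.
The other 2 form a derangement: !2 = 1.
Total: 15 × 1 = 15.

15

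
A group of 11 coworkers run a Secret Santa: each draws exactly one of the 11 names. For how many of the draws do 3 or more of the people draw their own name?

Sum C(11,i)·!(11-i) for i = 3..11:
  i=3: C(11,3)·!8 = 165·14833 = 2447445
  i=4: C(11,4)·!7 = 330·1854 = 611820
  i=5: C(11,5)·!6 = 462·265 = 122430
  i=6: C(11,6)·!5 = 462·44 = 20328
  i=7: C(11,7)·!4 = 330·9 = 2970
  i=8: C(11,8)·!3 = 165·2 = 330
  i=9: C(11,9)·!2 = 55·1 = 55
  i=10: C(11,10)·!1 = 11·0 = 0
  i=11: C(11,11)·!0 = 1·1 = 1
Total = 3205379.

3205379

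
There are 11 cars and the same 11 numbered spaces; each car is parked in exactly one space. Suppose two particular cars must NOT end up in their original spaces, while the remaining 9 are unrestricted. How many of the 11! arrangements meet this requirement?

33022080

Inclusion-exclusion on the 2 forbidden self-matches:
Σ_{j=0}^{2} (-1)^j C(2,j)(11-j)!
= C(2,0)·11! - C(2,1)·10! + C(2,2)·9!
= 39916800 - 7257600 + 362880
= 33022080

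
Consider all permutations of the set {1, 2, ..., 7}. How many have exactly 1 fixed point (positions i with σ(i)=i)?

1855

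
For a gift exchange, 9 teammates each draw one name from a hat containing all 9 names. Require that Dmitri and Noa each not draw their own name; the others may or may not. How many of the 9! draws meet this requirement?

Inclusion-exclusion on the 2 forbidden self-matches:
Σ_{j=0}^{2} (-1)^j C(2,j)(9-j)!
= C(2,0)·9! - C(2,1)·8! + C(2,2)·7!
= 362880 - 80640 + 5040
= 287280

287280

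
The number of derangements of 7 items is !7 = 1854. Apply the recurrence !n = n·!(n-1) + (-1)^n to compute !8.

14833

!8 = 8·1854 + 1 = 14833.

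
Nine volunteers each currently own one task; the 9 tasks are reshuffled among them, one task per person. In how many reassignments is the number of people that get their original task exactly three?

22260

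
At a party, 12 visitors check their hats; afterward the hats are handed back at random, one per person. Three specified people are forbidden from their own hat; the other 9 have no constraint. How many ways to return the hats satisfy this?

Let A_j be the event that the j-th constrained one is fixed. By inclusion-exclusion over the 3 events:
Σ_{j=0}^{3} (-1)^j C(3,j)(12-j)!
= C(3,0)·12! - C(3,1)·11! + C(3,2)·10! - C(3,3)·9!
= 479001600 - 119750400 + 10886400 - 362880
= 369774720

369774720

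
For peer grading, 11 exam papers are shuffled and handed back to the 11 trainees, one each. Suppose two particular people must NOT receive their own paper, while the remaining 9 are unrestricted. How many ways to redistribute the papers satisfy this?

33022080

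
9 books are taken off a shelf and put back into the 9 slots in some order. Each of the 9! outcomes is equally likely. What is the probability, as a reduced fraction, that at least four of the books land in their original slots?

Favorable outcomes: Σ_{i≥4} C(9,i)·!(9-i) = 126·44 + 126·9 + 84·2 + 36·1 + 9·0 + 1·1 = 6883.
Total outcomes: 9! = 362880.
Probability = 6883/362880 = 6883/362880.

6883/362880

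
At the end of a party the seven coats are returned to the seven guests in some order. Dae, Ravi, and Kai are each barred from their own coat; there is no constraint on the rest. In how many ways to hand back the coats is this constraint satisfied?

3216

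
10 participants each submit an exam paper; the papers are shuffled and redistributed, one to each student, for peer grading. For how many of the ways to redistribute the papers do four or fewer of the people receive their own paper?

3615536

Sum C(10,i)·!(10-i) for i = 0..4:
  i=0: C(10,0)·!10 = 1·1334961 = 1334961
  i=1: C(10,1)·!9 = 10·133496 = 1334960
  i=2: C(10,2)·!8 = 45·14833 = 667485
  i=3: C(10,3)·!7 = 120·1854 = 222480
  i=4: C(10,4)·!6 = 210·265 = 55650
Total = 3615536.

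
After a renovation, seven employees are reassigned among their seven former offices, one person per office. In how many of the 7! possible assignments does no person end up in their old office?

1854

Recurrence: !7 = 6·(!6 + !5).
!7 = 6·(265 + 44) = 6·309 = 1854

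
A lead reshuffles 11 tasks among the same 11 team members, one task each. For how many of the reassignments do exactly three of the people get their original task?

2447445

Pick the 3 fixed positions: C(11,3) = 165 ways.
The remaining 8 must be deranged: !8 = 14833.
Total: 165 × 14833 = 2447445.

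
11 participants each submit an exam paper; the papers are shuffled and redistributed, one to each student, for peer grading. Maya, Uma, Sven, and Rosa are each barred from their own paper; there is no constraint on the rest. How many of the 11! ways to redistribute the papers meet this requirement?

27422640

Inclusion-exclusion on the 4 forbidden self-matches:
Σ_{j=0}^{4} (-1)^j C(4,j)(11-j)!
= C(4,0)·11! - C(4,1)·10! + C(4,2)·9! - C(4,3)·8! + C(4,4)·7!
= 39916800 - 14515200 + 2177280 - 161280 + 5040
= 27422640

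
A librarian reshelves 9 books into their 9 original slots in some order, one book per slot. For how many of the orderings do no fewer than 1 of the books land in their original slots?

229384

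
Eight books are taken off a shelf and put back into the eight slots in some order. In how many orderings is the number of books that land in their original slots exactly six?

Choose which 6 of the 8 are fixed: C(8,6) = 28.
The other 2 form a derangement: !2 = 1.
Total: 28 × 1 = 28.

28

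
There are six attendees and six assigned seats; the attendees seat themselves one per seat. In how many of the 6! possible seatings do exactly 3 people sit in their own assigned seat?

Choose which 3 of the 6 are fixed: C(6,3) = 20.
The remaining 3 must be deranged: !3 = 2.
Total: 20 × 2 = 40.

40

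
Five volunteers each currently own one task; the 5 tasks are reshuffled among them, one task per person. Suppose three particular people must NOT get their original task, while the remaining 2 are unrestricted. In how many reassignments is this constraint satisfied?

64

Let A_j be the event that the j-th constrained one is fixed. By inclusion-exclusion over the 3 events:
Σ_{j=0}^{3} (-1)^j C(3,j)(5-j)!
= C(3,0)·5! - C(3,1)·4! + C(3,2)·3! - C(3,3)·2!
= 120 - 72 + 18 - 2
= 64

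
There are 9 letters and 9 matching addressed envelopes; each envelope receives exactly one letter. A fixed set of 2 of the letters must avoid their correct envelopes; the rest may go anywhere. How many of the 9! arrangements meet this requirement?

287280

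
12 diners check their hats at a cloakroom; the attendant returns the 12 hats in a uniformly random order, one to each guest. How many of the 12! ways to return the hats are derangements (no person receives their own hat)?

176214841

!12 = 12! · Σ_{k=0}^{12} (-1)^k/k!
= 12! - 12!/1! + 12!/2! - 12!/3! + 12!/4! - 12!/5! + 12!/6! - 12!/7! + 12!/8! - 12!/9! + 12!/10! - 12!/11! + 12!/12!
= 479001600 - 479001600 + 239500800 - 79833600 + 19958400 - 3991680 + 665280 - 95040 + 11880 - 1320 + 132 - 12 + 1
= 176214841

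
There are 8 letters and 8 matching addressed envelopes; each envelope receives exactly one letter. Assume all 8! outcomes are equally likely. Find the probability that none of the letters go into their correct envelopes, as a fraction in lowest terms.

2119/5760

Favorable outcomes: !8 = 14833.
Total outcomes: 8! = 40320.
Probability = 14833/40320 = 2119/5760.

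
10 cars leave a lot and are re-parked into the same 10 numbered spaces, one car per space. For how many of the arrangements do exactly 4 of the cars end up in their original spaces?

Pick the 4 fixed positions: C(10,4) = 210 ways.
The other 6 form a derangement: !6 = 265.
Total: 210 × 265 = 55650.

55650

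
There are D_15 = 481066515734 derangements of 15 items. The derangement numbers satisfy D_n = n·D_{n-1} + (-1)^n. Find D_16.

D_16 = 16·481066515734 + 1 = 7697064251745.

7697064251745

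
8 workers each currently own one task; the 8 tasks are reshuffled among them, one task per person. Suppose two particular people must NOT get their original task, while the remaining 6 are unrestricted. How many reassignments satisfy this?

Let A_j be the event that the j-th constrained one is fixed. By inclusion-exclusion over the 2 events:
Σ_{j=0}^{2} (-1)^j C(2,j)(8-j)!
= C(2,0)·8! - C(2,1)·7! + C(2,2)·6!
= 40320 - 10080 + 720
= 30960

30960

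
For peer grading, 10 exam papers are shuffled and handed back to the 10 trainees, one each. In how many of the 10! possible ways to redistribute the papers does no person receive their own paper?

1334961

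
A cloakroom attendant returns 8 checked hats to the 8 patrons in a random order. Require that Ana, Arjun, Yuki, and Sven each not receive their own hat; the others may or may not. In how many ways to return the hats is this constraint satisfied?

24024

Let A_j be the event that the j-th constrained one is fixed. By inclusion-exclusion over the 4 events:
Σ_{j=0}^{4} (-1)^j C(4,j)(8-j)!
= C(4,0)·8! - C(4,1)·7! + C(4,2)·6! - C(4,3)·5! + C(4,4)·4!
= 40320 - 20160 + 4320 - 480 + 24
= 24024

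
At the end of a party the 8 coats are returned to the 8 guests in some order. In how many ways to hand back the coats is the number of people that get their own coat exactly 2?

Pick the 2 fixed positions: C(8,2) = 28 ways.
The remaining 6 must be deranged: !6 = 265.
Total: 28 × 265 = 7420.

7420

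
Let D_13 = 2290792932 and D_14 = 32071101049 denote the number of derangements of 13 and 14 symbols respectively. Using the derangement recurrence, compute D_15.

D_15 = (15-1)·(D_14 + D_13) = 14·(32071101049 + 2290792932) = 14·34361893981 = 481066515734.

481066515734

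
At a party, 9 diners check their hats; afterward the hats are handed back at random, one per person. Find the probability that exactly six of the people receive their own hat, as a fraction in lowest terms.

1/2160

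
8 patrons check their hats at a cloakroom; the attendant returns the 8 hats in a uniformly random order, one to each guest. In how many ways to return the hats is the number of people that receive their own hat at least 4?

# with exactly i fixed is C(8,i)·!(8-i); sum over i=4..8:
  i=4: C(8,4)·!4 = 70·9 = 630
  i=5: C(8,5)·!3 = 56·2 = 112
  i=6: C(8,6)·!2 = 28·1 = 28
  i=7: C(8,7)·!1 = 8·0 = 0
  i=8: C(8,8)·!0 = 1·1 = 1
Total = 771.

771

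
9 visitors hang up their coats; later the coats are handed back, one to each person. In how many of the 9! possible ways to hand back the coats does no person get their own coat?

The subfactorial !9 = [9!/e] (nearest integer).
9! = 362880, and 362880/e ≈ 133496.09, so !9 = 133496.

133496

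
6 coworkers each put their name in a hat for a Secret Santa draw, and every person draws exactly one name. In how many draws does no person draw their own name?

By inclusion-exclusion, !6 = Σ (-1)^k · 6!/k! for k=0..6
= 6! - 6!/1! + 6!/2! - 6!/3! + 6!/4! - 6!/5! + 6!/6!
= 720 - 720 + 360 - 120 + 30 - 6 + 1
= 265

265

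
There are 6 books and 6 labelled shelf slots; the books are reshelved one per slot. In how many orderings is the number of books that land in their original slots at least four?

Sum C(6,i)·!(6-i) for i = 4..6:
  i=4: C(6,4)·!2 = 15·1 = 15
  i=5: C(6,5)·!1 = 6·0 = 0
  i=6: C(6,6)·!0 = 1·1 = 1
Total = 16.

16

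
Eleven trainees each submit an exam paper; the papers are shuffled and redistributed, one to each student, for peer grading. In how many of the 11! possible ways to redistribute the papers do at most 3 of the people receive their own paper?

# with exactly i fixed is C(11,i)·!(11-i); sum over i=0..3:
  i=0: C(11,0)·!11 = 1·14684570 = 14684570
  i=1: C(11,1)·!10 = 11·1334961 = 14684571
  i=2: C(11,2)·!9 = 55·133496 = 7342280
  i=3: C(11,3)·!8 = 165·14833 = 2447445
Total = 39158866.

39158866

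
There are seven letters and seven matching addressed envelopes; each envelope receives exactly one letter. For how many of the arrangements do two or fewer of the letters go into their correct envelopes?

Sum C(7,i)·!(7-i) for i = 0..2:
  i=0: C(7,0)·!7 = 1·1854 = 1854
  i=1: C(7,1)·!6 = 7·265 = 1855
  i=2: C(7,2)·!5 = 21·44 = 924
Total = 4633.

4633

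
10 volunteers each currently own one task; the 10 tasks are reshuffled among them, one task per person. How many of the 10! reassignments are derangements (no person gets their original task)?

1334961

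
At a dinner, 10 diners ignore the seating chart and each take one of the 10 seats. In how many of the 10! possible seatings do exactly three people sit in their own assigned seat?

Choose which 3 of the 10 are fixed: C(10,3) = 120.
The remaining 7 must be deranged: !7 = 1854.
Total: 120 × 1854 = 222480.

222480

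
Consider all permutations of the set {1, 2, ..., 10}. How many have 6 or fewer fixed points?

3628514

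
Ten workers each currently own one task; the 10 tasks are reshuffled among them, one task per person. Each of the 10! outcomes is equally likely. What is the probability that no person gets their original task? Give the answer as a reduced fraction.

Favorable outcomes: !10 = 1334961.
Total outcomes: 10! = 3628800.
Probability = 1334961/3628800 = 16481/44800.

16481/44800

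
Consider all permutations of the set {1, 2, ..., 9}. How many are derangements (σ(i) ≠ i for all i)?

133496

!9 = 9! · Σ_{k=0}^{9} (-1)^k/k!
= 9! - 9!/1! + 9!/2! - 9!/3! + 9!/4! - 9!/5! + 9!/6! - 9!/7! + 9!/8! - 9!/9!
= 362880 - 362880 + 181440 - 60480 + 15120 - 3024 + 504 - 72 + 9 - 1
= 133496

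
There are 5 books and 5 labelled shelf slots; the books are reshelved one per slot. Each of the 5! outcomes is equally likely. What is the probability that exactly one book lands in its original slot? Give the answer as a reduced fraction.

3/8

Favorable outcomes: C(5,1)·!4 = 5·9 = 45.
Total outcomes: 5! = 120.
Probability = 45/120 = 3/8.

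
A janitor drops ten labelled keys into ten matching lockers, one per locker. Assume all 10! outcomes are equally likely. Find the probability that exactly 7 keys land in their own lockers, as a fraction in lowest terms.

1/15120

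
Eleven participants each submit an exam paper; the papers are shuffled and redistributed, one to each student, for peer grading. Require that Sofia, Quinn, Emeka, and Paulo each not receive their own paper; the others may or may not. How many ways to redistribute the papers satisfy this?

27422640

Let A_j be the event that the j-th constrained one is fixed. By inclusion-exclusion over the 4 events:
Σ_{j=0}^{4} (-1)^j C(4,j)(11-j)!
= C(4,0)·11! - C(4,1)·10! + C(4,2)·9! - C(4,3)·8! + C(4,4)·7!
= 39916800 - 14515200 + 2177280 - 161280 + 5040
= 27422640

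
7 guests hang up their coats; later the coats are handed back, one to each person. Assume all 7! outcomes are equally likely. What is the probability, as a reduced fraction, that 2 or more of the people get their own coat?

Favorable outcomes: Σ_{i≥2} C(7,i)·!(7-i) = 21·44 + 35·9 + 35·2 + 21·1 + 7·0 + 1·1 = 1331.
Total outcomes: 7! = 5040.
Probability = 1331/5040 = 1331/5040.

1331/5040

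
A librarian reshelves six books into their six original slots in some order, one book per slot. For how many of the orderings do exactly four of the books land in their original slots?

Choose which 4 of the 6 are fixed: C(6,4) = 15.
The other 2 form a derangement: !2 = 1.
Total: 15 × 1 = 15.

15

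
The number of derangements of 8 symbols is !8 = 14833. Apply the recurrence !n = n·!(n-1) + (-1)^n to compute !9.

133496

!9 = 9·14833 - 1 = 133496.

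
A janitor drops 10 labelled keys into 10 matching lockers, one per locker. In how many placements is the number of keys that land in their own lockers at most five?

# with exactly i fixed is C(10,i)·!(10-i); sum over i=0..5:
  i=0: C(10,0)·!10 = 1·1334961 = 1334961
  i=1: C(10,1)·!9 = 10·133496 = 1334960
  i=2: C(10,2)·!8 = 45·14833 = 667485
  i=3: C(10,3)·!7 = 120·1854 = 222480
  i=4: C(10,4)·!6 = 210·265 = 55650
  i=5: C(10,5)·!5 = 252·44 = 11088
Total = 3626624.

3626624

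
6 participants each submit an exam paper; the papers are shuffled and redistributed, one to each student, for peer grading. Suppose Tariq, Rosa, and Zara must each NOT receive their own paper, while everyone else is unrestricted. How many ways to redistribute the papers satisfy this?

426

Let A_j be the event that the j-th constrained one is fixed. By inclusion-exclusion over the 3 events:
Σ_{j=0}^{3} (-1)^j C(3,j)(6-j)!
= C(3,0)·6! - C(3,1)·5! + C(3,2)·4! - C(3,3)·3!
= 720 - 360 + 72 - 6
= 426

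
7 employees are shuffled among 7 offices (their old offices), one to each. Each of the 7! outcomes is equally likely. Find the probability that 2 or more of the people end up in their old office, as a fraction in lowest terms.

1331/5040

Favorable outcomes: Σ_{i≥2} C(7,i)·!(7-i) = 21·44 + 35·9 + 35·2 + 21·1 + 7·0 + 1·1 = 1331.
Total outcomes: 7! = 5040.
Probability = 1331/5040 = 1331/5040.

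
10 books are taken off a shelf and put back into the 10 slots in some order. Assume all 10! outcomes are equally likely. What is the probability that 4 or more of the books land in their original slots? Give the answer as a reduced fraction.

34457/1814400

Favorable outcomes: Σ_{i≥4} C(10,i)·!(10-i) = 210·265 + 252·44 + 210·9 + 120·2 + 45·1 + 10·0 + 1·1 = 68914.
Total outcomes: 10! = 3628800.
Probability = 68914/3628800 = 34457/1814400.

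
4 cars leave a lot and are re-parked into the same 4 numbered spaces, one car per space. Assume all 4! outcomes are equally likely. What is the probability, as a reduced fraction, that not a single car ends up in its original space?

Favorable outcomes: !4 = 9.
Total outcomes: 4! = 24.
Probability = 9/24 = 3/8.

3/8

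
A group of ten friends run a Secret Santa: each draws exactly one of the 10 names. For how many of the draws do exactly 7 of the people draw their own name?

240

Pick the 7 fixed positions: C(10,7) = 120 ways.
The other 3 form a derangement: !3 = 2.
Total: 120 × 2 = 240.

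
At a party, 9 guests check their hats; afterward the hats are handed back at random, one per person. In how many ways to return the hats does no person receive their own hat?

The subfactorial !9 = [9!/e] (nearest integer).
9! = 362880, and 362880/e ≈ 133496.09, so !9 = 133496.

133496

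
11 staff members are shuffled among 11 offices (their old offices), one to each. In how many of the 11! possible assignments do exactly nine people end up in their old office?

Pick the 9 fixed positions: C(11,9) = 55 ways.
The other 2 form a derangement: !2 = 1.
Total: 55 × 1 = 55.

55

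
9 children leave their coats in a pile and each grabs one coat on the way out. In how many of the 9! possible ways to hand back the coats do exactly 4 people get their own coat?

5544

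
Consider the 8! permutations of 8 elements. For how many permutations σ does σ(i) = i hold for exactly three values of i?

2464

Choose which 3 of the 8 are fixed: C(8,3) = 56.
The remaining 5 must be deranged: !5 = 44.
Total: 56 × 44 = 2464.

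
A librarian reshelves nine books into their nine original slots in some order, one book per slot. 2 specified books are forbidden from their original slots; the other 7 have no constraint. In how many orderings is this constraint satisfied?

287280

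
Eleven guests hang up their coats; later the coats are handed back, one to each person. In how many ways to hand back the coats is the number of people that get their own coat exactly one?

14684571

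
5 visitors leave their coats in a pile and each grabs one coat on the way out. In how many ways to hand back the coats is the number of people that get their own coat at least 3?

# with exactly i fixed is C(5,i)·!(5-i); sum over i=3..5:
  i=3: C(5,3)·!2 = 10·1 = 10
  i=4: C(5,4)·!1 = 5·0 = 0
  i=5: C(5,5)·!0 = 1·1 = 1
Total = 11.

11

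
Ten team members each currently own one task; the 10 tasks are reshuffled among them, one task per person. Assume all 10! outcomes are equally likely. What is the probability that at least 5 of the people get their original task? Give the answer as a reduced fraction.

Favorable outcomes: Σ_{i≥5} C(10,i)·!(10-i) = 252·44 + 210·9 + 120·2 + 45·1 + 10·0 + 1·1 = 13264.
Total outcomes: 10! = 3628800.
Probability = 13264/3628800 = 829/226800.

829/226800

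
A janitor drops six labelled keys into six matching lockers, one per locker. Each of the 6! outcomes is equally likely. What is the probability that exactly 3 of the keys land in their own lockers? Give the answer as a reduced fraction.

Favorable outcomes: C(6,3)·!3 = 20·2 = 40.
Total outcomes: 6! = 720.
Probability = 40/720 = 1/18.

1/18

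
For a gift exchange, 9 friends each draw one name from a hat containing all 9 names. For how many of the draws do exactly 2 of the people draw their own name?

Choose which 2 of the 9 are fixed: C(9,2) = 36.
The remaining 7 must be deranged: !7 = 1854.
Total: 36 × 1854 = 66744.

66744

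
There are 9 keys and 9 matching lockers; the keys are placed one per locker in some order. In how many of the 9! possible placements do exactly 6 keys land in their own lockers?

Choose which 6 of the 9 are fixed: C(9,6) = 84.
The remaining 3 must be deranged: !3 = 2.
Total: 84 × 2 = 168.

168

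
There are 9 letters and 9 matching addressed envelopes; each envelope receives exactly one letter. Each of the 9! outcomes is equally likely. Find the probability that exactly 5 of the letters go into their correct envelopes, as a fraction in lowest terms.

Favorable outcomes: C(9,5)·!4 = 126·9 = 1134.
Total outcomes: 9! = 362880.
Probability = 1134/362880 = 1/320.

1/320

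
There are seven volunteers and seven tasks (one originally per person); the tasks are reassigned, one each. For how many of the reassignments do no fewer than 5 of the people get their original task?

Sum C(7,i)·!(7-i) for i = 5..7:
  i=5: C(7,5)·!2 = 21·1 = 21
  i=6: C(7,6)·!1 = 7·0 = 0
  i=7: C(7,7)·!0 = 1·1 = 1
Total = 22.

22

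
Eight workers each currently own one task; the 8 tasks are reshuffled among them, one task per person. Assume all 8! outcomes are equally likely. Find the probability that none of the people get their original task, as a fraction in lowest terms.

Favorable outcomes: !8 = 14833.
Total outcomes: 8! = 40320.
Probability = 14833/40320 = 2119/5760.

2119/5760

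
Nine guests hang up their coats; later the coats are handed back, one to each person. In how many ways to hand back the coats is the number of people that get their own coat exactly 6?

Choose which 6 of the 9 are fixed: C(9,6) = 84.
The remaining 3 must be deranged: !3 = 2.
Total: 84 × 2 = 168.

168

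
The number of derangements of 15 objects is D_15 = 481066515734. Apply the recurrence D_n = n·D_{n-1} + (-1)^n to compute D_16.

7697064251745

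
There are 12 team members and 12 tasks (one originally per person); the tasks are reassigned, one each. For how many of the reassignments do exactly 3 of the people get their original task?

29369120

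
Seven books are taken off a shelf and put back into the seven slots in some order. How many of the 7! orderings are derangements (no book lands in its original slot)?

1854

The subfactorial !7 = [7!/e] (nearest integer).
7! = 5040, and 5040/e ≈ 1854.11, so !7 = 1854.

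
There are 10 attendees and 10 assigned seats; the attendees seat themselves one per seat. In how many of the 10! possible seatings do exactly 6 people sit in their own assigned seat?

Choose which 6 of the 10 are fixed: C(10,6) = 210.
The other 4 form a derangement: !4 = 9.
Total: 210 × 9 = 1890.

1890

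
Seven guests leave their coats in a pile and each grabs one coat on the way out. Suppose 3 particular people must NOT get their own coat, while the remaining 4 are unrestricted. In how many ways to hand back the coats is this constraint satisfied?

3216

Inclusion-exclusion on the 3 forbidden self-matches:
Σ_{j=0}^{3} (-1)^j C(3,j)(7-j)!
= C(3,0)·7! - C(3,1)·6! + C(3,2)·5! - C(3,3)·4!
= 5040 - 2160 + 360 - 24
= 3216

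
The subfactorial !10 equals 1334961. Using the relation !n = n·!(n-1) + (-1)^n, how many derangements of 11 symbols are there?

14684570

!11 = 11·1334961 - 1 = 14684570.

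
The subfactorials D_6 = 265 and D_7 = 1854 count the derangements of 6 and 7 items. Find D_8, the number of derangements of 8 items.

14833

D_8 = (8-1)·(D_7 + D_6) = 7·(1854 + 265) = 7·2119 = 14833.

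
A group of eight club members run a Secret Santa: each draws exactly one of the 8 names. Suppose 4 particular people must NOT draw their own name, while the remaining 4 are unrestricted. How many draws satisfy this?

24024

Let A_j be the event that the j-th constrained one is fixed. By inclusion-exclusion over the 4 events:
Σ_{j=0}^{4} (-1)^j C(4,j)(8-j)!
= C(4,0)·8! - C(4,1)·7! + C(4,2)·6! - C(4,3)·5! + C(4,4)·4!
= 40320 - 20160 + 4320 - 480 + 24
= 24024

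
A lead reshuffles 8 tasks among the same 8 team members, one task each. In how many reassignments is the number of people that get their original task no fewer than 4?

771

# with exactly i fixed is C(8,i)·!(8-i); sum over i=4..8:
  i=4: C(8,4)·!4 = 70·9 = 630
  i=5: C(8,5)·!3 = 56·2 = 112
  i=6: C(8,6)·!2 = 28·1 = 28
  i=7: C(8,7)·!1 = 8·0 = 0
  i=8: C(8,8)·!0 = 1·1 = 1
Total = 771.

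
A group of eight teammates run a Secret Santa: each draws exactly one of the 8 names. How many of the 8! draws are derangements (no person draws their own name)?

14833

The number of derangements of 8 is !8 = Σ_{k=0}^{8} (-1)^k·8!/k!
= 8! - 8!/1! + 8!/2! - 8!/3! + 8!/4! - 8!/5! + 8!/6! - 8!/7! + 8!/8!
= 40320 - 40320 + 20160 - 6720 + 1680 - 336 + 56 - 8 + 1
= 14833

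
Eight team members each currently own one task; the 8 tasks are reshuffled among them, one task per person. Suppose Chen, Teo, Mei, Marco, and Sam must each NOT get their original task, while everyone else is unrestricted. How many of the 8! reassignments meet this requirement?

Let A_j be the event that the j-th constrained one is fixed. By inclusion-exclusion over the 5 events:
Σ_{j=0}^{5} (-1)^j C(5,j)(8-j)!
= C(5,0)·8! - C(5,1)·7! + C(5,2)·6! - C(5,3)·5! + C(5,4)·4! - C(5,5)·3!
= 40320 - 25200 + 7200 - 1200 + 120 - 6
= 21234

21234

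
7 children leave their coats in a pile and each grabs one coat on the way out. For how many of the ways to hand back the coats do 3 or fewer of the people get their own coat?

4948

# with exactly i fixed is C(7,i)·!(7-i); sum over i=0..3:
  i=0: C(7,0)·!7 = 1·1854 = 1854
  i=1: C(7,1)·!6 = 7·265 = 1855
  i=2: C(7,2)·!5 = 21·44 = 924
  i=3: C(7,3)·!4 = 35·9 = 315
Total = 4948.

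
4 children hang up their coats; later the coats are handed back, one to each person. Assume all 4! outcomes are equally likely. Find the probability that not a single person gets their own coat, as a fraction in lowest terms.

Favorable outcomes: !4 = 9.
Total outcomes: 4! = 24.
Probability = 9/24 = 3/8.

3/8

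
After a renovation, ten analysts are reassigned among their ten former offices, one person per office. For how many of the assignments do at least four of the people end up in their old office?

68914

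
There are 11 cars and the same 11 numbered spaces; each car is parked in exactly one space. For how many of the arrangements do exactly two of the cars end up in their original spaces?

Choose which 2 of the 11 are fixed: C(11,2) = 55.
The other 9 form a derangement: !9 = 133496.
Total: 55 × 133496 = 7342280.

7342280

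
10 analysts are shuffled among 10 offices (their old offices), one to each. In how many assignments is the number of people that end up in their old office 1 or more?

2293839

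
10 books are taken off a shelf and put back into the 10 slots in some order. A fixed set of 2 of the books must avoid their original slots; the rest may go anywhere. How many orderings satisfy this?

2943360

Let A_j be the event that the j-th constrained one is fixed. By inclusion-exclusion over the 2 events:
Σ_{j=0}^{2} (-1)^j C(2,j)(10-j)!
= C(2,0)·10! - C(2,1)·9! + C(2,2)·8!
= 3628800 - 725760 + 40320
= 2943360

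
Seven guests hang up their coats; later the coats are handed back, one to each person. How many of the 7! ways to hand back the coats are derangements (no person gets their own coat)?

1854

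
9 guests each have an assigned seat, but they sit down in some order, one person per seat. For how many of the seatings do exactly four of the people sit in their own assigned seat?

Choose which 4 of the 9 are fixed: C(9,4) = 126.
The remaining 5 must be deranged: !5 = 44.
Total: 126 × 44 = 5544.

5544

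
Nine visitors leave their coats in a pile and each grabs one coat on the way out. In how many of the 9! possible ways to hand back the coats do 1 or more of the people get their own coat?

Sum C(9,i)·!(9-i) for i = 1..9:
  i=1: C(9,1)·!8 = 9·14833 = 133497
  i=2: C(9,2)·!7 = 36·1854 = 66744
  i=3: C(9,3)·!6 = 84·265 = 22260
  i=4: C(9,4)·!5 = 126·44 = 5544
  i=5: C(9,5)·!4 = 126·9 = 1134
  i=6: C(9,6)·!3 = 84·2 = 168
  i=7: C(9,7)·!2 = 36·1 = 36
  i=8: C(9,8)·!1 = 9·0 = 0
  i=9: C(9,9)·!0 = 1·1 = 1
Total = 229384.

229384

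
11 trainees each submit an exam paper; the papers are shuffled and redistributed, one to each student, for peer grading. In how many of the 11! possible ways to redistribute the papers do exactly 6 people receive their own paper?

Pick the 6 fixed positions: C(11,6) = 462 ways.
The remaining 5 must be deranged: !5 = 44.
Total: 462 × 44 = 20328.

20328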